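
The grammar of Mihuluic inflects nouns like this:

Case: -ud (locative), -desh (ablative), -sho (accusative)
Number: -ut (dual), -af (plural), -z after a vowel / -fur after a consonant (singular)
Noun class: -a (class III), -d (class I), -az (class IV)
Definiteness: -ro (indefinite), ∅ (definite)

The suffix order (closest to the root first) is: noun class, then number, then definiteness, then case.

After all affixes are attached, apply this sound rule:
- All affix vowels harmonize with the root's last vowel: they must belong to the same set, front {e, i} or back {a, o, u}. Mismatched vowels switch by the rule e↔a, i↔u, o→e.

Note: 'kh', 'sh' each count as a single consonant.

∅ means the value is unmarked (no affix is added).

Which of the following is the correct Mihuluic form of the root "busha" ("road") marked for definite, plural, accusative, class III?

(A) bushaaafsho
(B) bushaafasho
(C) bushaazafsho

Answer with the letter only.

A

Attach noun class class III -a → bushaa.
Attach number plural -af → bushaaaf.
definiteness = definite: zero marking, form stays bushaaaf.
Attach case accusative -sho → bushaaafsho.
Vowel harmony: no change.
So the correct form is bushaaafsho, option (A).
(C) bushaazafsho is wrong: it uses class IV instead of class III for noun class.
(B) bushaafasho is wrong: it has the affixes in the wrong order.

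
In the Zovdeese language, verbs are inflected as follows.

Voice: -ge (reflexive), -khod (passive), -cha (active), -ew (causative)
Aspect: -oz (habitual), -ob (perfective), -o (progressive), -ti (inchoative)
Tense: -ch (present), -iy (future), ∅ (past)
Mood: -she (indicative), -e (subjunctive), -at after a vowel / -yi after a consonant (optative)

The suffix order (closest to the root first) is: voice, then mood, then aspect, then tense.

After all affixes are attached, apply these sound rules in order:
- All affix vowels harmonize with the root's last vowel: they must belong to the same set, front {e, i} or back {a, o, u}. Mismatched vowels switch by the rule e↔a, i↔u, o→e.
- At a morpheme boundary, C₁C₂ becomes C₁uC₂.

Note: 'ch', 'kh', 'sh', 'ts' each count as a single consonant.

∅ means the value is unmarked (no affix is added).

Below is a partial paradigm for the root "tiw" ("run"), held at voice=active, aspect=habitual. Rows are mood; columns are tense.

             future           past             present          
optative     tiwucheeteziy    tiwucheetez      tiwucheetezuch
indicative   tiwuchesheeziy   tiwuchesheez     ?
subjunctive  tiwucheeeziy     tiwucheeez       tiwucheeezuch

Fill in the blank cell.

tiwuchesheezuch

Attach voice active -cha → tiwcha.
Attach mood indicative -she → tiwchashe.
Attach aspect habitual -oz → tiwchasheoz.
Attach tense present -ch → tiwchasheozch.
Apply vowel harmony: tiwchasheozch → tiwchesheezch.
Apply epenthesis: tiwchesheezch → tiwuchesheezuch.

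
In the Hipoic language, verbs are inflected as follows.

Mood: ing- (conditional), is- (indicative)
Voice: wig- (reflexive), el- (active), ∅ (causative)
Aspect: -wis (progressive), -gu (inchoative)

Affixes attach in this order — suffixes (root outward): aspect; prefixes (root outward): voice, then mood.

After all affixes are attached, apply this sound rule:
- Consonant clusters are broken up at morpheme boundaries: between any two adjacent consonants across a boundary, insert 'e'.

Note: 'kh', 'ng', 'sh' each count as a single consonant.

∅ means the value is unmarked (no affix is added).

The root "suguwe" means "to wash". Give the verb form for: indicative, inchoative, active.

iselesuguwegu

Attach voice active el- → elsuguwe.
Attach aspect inchoative -gu → elsuguwegu.
Attach mood indicative is- → iselsuguwegu.
Apply epenthesis: iselsuguwegu → iselesuguwegu.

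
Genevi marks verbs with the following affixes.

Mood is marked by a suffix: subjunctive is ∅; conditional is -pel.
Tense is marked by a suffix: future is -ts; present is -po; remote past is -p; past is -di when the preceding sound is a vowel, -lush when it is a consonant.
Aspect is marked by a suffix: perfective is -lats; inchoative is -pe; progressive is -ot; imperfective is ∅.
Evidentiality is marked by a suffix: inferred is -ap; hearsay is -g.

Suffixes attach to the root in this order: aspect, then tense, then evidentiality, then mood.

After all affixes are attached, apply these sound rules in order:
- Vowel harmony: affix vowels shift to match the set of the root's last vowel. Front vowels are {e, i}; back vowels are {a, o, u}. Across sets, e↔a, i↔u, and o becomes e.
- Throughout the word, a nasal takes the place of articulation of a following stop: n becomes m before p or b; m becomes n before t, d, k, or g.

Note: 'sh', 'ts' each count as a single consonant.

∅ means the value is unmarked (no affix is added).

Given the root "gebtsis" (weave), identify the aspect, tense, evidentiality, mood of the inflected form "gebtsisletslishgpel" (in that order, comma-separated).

perfective, past, hearsay, conditional

Segment: gebtsis-lats-lush-g-pel.
aspect: -lats → perfective.
tense: -di/lush → past.
evidentiality: -g → hearsay.
mood: -pel → conditional.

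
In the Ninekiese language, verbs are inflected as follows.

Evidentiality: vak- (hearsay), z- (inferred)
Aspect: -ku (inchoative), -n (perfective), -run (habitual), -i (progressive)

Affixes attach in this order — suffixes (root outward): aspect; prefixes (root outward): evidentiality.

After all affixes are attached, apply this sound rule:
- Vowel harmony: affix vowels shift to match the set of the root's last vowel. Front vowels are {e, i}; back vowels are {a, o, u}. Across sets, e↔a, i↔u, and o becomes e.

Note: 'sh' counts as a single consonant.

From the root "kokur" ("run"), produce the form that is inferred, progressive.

Attach aspect progressive -i → kokuri.
Attach evidentiality inferred z- → zkokuri.
Apply vowel harmony: zkokuri → zkokuru.

zkokuru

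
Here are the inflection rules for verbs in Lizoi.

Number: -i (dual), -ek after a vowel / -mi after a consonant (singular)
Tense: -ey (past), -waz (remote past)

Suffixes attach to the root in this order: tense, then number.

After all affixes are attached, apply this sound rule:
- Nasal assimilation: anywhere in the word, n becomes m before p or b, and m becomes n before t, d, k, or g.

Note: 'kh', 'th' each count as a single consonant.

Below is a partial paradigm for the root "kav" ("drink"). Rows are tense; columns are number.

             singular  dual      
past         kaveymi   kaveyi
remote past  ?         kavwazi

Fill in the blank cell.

kavwazmi

Attach tense remote past -waz → kavwaz.
Attach number singular -mi (after consonant 'z') → kavwazmi.
Nasal assimilation: no change.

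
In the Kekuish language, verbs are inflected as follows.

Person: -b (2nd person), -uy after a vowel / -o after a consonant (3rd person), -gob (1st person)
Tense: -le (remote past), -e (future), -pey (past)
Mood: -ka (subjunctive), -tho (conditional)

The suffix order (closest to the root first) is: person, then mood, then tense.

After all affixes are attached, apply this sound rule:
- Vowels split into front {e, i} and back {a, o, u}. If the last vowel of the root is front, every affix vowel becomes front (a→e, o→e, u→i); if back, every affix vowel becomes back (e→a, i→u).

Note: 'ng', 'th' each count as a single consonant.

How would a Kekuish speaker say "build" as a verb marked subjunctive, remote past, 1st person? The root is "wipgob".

Attach person 1st person -gob → wipgobgob.
Attach mood subjunctive -ka → wipgobgobka.
Attach tense remote past -le → wipgobgobkale.
Apply vowel harmony: wipgobgobkale → wipgobgobkala.

wipgobgobkala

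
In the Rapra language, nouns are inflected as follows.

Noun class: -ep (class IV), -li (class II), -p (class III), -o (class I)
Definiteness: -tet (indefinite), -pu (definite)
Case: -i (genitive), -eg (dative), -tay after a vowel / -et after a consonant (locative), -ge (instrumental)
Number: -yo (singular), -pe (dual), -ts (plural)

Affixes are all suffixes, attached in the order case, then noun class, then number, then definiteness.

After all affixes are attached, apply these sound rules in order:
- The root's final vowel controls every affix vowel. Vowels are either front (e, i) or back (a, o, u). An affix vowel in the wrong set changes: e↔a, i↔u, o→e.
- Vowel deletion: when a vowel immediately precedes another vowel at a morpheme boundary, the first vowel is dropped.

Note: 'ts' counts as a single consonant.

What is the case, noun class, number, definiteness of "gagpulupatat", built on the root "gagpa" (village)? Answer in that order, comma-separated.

Segment: gagpa-i-li-pe-tet.
case: -i → genitive.
noun class: -li → class II.
number: -pe → dual.
definiteness: -tet → indefinite.

genitive, class II, dual, indefinite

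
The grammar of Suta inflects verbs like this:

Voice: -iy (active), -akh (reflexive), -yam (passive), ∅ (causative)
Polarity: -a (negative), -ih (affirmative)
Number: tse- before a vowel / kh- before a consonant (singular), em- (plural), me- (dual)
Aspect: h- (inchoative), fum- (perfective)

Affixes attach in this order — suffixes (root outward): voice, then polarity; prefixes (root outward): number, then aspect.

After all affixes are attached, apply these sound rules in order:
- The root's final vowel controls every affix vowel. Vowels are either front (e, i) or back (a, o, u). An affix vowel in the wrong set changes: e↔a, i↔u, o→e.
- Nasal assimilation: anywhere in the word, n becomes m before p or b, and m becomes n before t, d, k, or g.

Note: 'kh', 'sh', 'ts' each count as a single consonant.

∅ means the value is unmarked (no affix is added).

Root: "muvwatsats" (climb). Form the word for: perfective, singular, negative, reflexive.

fumkhmuvwatsatsakha

Attach voice reflexive -akh → muvwatsatsakh.
Attach polarity negative -a → muvwatsatsakha.
Attach number singular kh- (before consonant 'm') → khmuvwatsatsakha.
Attach aspect perfective fum- → fumkhmuvwatsatsakha.
Vowel harmony: no change.
Nasal assimilation: no change.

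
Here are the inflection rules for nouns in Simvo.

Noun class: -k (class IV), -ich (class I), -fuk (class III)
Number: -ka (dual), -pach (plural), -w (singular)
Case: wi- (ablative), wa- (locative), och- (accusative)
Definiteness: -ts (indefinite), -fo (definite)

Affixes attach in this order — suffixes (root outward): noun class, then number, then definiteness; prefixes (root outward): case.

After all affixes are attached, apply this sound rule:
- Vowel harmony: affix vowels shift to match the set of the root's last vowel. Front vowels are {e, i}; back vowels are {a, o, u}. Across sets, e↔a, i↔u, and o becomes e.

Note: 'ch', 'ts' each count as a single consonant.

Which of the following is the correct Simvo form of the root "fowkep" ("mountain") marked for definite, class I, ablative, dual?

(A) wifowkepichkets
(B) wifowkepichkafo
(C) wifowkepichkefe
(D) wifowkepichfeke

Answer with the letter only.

C

Attach noun class class I -ich → fowkepich.
Attach case ablative wi- → wifowkepich.
Attach number dual -ka → wifowkepichka.
Attach definiteness definite -fo → wifowkepichkafo.
Apply vowel harmony: wifowkepichkafo → wifowkepichkefe.
So the correct form is wifowkepichkefe, option (C).
(B) wifowkepichkafo is wrong: it fails to apply the sound rule(s).
(D) wifowkepichfeke is wrong: it has the affixes in the wrong order.
(A) wifowkepichkets is wrong: it uses indefinite instead of definite for definiteness.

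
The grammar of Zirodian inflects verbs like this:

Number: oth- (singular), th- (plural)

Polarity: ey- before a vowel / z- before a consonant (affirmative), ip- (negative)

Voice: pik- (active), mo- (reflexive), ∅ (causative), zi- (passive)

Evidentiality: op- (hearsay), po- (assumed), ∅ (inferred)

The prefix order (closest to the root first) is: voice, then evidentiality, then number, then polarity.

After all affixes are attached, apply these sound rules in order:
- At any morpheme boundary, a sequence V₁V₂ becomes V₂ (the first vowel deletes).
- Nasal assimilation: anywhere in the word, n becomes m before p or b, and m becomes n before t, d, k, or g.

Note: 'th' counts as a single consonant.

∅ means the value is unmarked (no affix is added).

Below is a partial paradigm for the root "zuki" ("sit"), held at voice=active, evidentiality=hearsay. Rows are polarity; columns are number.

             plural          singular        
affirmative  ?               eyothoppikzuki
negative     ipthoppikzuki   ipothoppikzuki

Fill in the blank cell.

Attach voice active pik- → pikzuki.
Attach evidentiality hearsay op- → oppikzuki.
Attach number plural th- → thoppikzuki.
Attach polarity affirmative z- (before consonant 'th') → zthoppikzuki.
Vowel deletion: no change.
Nasal assimilation: no change.

zthoppikzuki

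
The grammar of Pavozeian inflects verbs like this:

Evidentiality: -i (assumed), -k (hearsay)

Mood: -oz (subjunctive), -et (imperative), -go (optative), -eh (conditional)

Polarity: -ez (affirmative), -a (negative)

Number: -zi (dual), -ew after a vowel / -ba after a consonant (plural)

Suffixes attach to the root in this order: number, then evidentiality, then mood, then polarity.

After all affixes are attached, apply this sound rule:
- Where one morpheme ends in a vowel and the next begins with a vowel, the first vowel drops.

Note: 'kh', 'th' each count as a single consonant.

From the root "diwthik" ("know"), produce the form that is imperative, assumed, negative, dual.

diwthikzeta

Attach number dual -zi → diwthikzi.
Attach evidentiality assumed -i → diwthikzii.
Attach mood imperative -et → diwthikziiet.
Attach polarity negative -a → diwthikziieta.
Apply vowel deletion: diwthikziieta → diwthikzeta.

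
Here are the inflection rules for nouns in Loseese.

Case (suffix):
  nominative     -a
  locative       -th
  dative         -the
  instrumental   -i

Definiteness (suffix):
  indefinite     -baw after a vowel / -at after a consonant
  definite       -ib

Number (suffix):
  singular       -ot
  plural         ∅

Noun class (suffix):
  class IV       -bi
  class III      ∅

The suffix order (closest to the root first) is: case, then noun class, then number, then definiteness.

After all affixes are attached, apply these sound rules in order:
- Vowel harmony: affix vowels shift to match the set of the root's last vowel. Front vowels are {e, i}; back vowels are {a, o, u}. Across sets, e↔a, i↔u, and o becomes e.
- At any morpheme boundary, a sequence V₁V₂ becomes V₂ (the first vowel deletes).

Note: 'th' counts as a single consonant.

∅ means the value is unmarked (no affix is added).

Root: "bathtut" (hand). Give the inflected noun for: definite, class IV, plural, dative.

bathtutthabub

Attach case dative -the → bathtutthe.
Attach noun class class IV -bi → bathtutthebi.
number = plural: zero marking, form stays bathtutthebi.
Attach definiteness definite -ib → bathtutthebiib.
Apply vowel harmony: bathtutthebiib → bathtutthabuub.
Apply vowel deletion: bathtutthabuub → bathtutthabub.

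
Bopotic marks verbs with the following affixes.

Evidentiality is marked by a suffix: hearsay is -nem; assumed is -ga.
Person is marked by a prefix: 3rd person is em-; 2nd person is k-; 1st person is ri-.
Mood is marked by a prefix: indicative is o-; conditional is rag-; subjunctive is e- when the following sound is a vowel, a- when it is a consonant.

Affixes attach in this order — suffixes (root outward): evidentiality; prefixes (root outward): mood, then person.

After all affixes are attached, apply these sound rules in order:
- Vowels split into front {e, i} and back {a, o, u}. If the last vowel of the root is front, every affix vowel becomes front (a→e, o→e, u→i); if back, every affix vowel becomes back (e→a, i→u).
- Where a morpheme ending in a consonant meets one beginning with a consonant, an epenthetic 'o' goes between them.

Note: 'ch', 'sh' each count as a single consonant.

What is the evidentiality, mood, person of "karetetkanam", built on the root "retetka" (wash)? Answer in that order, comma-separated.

hearsay, subjunctive, 2nd person

Segment: k-a-retetka-nem.
evidentiality: -nem → hearsay.
mood: e/a- → subjunctive.
person: k- → 2nd person.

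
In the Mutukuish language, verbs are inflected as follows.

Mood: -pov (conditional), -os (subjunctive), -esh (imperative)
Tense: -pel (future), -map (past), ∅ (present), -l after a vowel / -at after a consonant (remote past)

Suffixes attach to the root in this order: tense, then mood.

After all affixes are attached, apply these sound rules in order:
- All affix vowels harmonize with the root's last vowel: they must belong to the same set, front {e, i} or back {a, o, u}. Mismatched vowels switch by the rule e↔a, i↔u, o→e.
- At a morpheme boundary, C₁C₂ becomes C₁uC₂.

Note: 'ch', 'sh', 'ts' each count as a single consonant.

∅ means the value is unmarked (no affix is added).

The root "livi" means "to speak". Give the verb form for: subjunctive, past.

Attach tense past -map → livimap.
Attach mood subjunctive -os → livimapos.
Apply vowel harmony: livimapos → livimepes.
Epenthesis: no change.

livimepes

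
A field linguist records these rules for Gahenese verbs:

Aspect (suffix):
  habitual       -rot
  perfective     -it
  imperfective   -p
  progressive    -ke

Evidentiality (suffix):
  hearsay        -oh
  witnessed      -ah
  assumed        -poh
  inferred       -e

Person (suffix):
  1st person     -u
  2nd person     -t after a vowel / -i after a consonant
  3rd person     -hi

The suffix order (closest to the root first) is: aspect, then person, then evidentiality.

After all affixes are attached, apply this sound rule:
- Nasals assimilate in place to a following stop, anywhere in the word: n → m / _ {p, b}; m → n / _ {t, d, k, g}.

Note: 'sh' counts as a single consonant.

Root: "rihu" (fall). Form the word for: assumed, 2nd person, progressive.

rihuketpoh

Attach aspect progressive -ke → rihuke.
Attach person 2nd person -t (after vowel 'e') → rihuket.
Attach evidentiality assumed -poh → rihuketpoh.
Nasal assimilation: no change.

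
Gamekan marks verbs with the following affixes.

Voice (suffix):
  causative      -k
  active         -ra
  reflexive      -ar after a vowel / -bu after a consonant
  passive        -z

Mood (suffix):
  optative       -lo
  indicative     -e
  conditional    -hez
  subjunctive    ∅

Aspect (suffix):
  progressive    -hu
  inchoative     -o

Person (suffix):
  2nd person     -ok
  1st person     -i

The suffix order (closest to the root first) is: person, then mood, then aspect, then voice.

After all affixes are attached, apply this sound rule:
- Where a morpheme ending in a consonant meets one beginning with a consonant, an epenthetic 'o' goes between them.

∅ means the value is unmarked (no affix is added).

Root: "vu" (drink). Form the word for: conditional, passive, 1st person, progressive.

Attach person 1st person -i → vui.
Attach mood conditional -hez → vuihez.
Attach aspect progressive -hu → vuihezhu.
Attach voice passive -z → vuihezhuz.
Apply epenthesis: vuihezhuz → vuihezohuz.

vuihezohuz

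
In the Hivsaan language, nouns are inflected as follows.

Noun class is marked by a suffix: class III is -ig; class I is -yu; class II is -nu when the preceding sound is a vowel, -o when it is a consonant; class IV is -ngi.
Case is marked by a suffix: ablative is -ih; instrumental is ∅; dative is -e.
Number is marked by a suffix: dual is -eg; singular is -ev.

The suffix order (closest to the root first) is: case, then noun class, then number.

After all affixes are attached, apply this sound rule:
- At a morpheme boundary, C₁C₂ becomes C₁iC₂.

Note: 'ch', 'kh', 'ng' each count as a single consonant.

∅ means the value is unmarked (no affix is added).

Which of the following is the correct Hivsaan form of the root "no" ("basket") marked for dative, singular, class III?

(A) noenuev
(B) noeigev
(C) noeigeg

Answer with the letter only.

B

Attach case dative -e → noe.
Attach noun class class III -ig → noeig.
Attach number singular -ev → noeigev.
Epenthesis: no change.
So the correct form is noeigev, option (B).
(C) noeigeg is wrong: it uses dual instead of singular for number.
(A) noenuev is wrong: it uses class II instead of class III for noun class.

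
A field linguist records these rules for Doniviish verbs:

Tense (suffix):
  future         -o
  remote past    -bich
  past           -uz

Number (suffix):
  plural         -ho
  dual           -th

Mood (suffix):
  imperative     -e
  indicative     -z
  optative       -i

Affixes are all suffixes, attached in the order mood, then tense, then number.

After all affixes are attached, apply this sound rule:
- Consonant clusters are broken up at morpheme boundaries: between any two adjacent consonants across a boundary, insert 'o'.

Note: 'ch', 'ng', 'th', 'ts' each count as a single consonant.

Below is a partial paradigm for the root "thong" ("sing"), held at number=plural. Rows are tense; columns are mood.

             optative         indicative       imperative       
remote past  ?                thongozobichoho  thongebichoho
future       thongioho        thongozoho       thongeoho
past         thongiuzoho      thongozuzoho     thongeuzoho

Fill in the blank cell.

Attach mood optative -i → thongi.
Attach tense remote past -bich → thongibich.
Attach number plural -ho → thongibichho.
Apply epenthesis: thongibichho → thongibichoho.

thongibichoho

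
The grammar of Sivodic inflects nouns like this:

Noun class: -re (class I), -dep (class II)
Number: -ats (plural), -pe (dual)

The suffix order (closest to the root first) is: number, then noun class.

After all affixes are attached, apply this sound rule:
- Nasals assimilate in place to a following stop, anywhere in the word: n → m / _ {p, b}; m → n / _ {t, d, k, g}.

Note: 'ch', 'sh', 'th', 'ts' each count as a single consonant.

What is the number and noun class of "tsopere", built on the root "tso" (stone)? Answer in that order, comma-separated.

dual, class I

Segment: tso-pe-re.
number: -pe → dual.
noun class: -re → class I.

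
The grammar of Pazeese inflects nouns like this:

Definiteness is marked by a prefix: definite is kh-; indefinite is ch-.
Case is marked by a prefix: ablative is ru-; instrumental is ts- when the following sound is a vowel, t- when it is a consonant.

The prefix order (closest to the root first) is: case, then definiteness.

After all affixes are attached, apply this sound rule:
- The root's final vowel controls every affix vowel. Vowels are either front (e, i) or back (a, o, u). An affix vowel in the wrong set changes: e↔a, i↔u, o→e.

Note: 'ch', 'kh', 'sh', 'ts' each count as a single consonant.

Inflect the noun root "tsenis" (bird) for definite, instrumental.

Attach case instrumental t- (before consonant 'ts') → ttsenis.
Attach definiteness definite kh- → khttsenis.
Vowel harmony: no change.

khttsenis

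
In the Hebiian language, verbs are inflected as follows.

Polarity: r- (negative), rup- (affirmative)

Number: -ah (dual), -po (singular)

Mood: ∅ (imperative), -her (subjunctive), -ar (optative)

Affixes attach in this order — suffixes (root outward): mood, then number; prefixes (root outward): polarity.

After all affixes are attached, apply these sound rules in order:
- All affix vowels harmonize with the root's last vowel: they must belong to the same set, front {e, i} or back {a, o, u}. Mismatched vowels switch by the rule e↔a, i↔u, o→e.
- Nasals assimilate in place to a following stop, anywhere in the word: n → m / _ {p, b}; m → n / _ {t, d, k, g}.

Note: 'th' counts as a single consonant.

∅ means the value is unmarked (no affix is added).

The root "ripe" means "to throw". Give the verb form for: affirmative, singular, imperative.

Attach polarity affirmative rup- → rupripe.
mood = imperative: zero marking, form stays rupripe.
Attach number singular -po → rupripepo.
Apply vowel harmony: rupripepo → ripripepe.
Nasal assimilation: no change.

ripripepe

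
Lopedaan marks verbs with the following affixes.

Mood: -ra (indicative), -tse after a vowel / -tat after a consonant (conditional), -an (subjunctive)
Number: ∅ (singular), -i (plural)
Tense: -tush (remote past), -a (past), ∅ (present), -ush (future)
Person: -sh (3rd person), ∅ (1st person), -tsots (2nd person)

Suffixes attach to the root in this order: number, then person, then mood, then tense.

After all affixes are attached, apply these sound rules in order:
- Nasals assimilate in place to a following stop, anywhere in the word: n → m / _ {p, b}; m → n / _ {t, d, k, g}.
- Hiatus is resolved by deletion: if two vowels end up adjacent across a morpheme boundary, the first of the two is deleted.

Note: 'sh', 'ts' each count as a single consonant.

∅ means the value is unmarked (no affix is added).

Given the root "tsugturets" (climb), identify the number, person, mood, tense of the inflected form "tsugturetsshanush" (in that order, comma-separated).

singular, 3rd person, subjunctive, future

Segment: tsugturets-sh-an-ush.
number: ∅ → singular.
person: -sh → 3rd person.
mood: -an → subjunctive.
tense: -ush → future.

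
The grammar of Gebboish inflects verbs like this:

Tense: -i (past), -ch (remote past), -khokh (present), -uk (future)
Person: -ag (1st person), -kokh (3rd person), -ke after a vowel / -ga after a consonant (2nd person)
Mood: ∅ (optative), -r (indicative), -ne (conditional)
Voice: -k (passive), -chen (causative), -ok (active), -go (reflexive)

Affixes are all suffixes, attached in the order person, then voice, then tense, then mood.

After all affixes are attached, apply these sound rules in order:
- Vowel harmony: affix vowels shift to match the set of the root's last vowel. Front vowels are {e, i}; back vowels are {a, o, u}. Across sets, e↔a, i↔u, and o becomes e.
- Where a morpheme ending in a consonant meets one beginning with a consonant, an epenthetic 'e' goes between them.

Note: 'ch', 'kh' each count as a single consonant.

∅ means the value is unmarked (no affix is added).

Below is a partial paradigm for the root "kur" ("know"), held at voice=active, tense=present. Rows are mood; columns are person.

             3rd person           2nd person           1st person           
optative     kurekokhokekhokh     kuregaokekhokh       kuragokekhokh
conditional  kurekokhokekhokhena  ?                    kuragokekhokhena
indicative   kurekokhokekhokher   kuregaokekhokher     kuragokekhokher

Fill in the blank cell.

Attach person 2nd person -ga (after consonant 'r') → kurga.
Attach voice active -ok → kurgaok.
Attach tense present -khokh → kurgaokkhokh.
Attach mood conditional -ne → kurgaokkhokhne.
Apply vowel harmony: kurgaokkhokhne → kurgaokkhokhna.
Apply epenthesis: kurgaokkhokhna → kuregaokekhokhena.

kuregaokekhokhena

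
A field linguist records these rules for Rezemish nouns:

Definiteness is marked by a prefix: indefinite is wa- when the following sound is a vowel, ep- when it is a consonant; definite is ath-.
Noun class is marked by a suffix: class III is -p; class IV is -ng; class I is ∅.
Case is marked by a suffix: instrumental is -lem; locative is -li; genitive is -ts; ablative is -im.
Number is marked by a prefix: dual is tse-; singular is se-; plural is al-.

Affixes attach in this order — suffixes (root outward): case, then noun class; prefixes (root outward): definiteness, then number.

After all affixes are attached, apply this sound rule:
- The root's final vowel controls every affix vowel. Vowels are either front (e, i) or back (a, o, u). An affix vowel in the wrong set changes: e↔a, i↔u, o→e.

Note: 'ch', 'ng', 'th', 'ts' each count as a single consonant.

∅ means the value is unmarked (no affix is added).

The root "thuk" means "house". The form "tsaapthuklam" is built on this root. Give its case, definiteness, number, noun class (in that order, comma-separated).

Segment: tse-ep-thuk-lem.
case: -lem → instrumental.
definiteness: wa/ep- → indefinite.
number: tse- → dual.
noun class: ∅ → class I.

instrumental, indefinite, dual, class I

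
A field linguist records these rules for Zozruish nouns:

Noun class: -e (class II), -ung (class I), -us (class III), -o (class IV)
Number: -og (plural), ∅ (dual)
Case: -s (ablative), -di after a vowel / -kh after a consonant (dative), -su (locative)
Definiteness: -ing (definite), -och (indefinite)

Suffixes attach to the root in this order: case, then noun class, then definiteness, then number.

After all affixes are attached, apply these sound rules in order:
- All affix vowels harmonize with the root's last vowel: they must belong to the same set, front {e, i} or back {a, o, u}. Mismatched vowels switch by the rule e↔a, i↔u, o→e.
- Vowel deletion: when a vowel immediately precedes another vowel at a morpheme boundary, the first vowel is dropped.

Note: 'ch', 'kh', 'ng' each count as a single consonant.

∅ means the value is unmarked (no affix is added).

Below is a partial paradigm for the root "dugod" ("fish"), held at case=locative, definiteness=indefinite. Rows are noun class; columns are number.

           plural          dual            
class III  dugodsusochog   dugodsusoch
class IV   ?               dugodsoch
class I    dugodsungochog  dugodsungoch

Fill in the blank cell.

dugodsochog

Attach case locative -su → dugodsu.
Attach noun class class IV -o → dugodsuo.
Attach definiteness indefinite -och → dugodsuooch.
Attach number plural -og → dugodsuoochog.
Vowel harmony: no change.
Apply vowel deletion: dugodsuoochog → dugodsochog.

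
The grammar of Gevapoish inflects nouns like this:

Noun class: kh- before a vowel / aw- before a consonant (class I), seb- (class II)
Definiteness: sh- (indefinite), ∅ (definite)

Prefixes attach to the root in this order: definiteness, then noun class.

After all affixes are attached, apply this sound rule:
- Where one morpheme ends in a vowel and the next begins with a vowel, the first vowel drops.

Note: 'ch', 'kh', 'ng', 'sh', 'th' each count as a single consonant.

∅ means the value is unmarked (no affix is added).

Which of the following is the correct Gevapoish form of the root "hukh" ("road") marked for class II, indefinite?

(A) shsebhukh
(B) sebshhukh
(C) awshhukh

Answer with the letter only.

B

Attach definiteness indefinite sh- → shhukh.
Attach noun class class II seb- → sebshhukh.
Vowel deletion: no change.
So the correct form is sebshhukh, option (B).
(C) awshhukh is wrong: it uses class I instead of class II for noun class.
(A) shsebhukh is wrong: it has the affixes in the wrong order.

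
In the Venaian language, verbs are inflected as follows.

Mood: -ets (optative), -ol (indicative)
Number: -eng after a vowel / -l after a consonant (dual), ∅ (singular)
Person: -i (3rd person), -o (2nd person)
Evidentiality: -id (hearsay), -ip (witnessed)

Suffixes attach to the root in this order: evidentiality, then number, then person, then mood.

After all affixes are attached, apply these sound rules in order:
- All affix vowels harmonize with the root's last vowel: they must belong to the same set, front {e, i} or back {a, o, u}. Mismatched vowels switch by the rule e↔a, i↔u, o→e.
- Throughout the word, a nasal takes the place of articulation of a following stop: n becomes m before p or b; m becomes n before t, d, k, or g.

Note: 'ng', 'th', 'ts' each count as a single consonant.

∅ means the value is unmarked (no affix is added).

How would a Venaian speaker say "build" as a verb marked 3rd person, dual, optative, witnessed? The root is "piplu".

Attach evidentiality witnessed -ip → pipluip.
Attach number dual -l (after consonant 'p') → pipluipl.
Attach person 3rd person -i → pipluipli.
Attach mood optative -ets → pipluipliets.
Apply vowel harmony: pipluipliets → pipluupluats.
Nasal assimilation: no change.

pipluupluats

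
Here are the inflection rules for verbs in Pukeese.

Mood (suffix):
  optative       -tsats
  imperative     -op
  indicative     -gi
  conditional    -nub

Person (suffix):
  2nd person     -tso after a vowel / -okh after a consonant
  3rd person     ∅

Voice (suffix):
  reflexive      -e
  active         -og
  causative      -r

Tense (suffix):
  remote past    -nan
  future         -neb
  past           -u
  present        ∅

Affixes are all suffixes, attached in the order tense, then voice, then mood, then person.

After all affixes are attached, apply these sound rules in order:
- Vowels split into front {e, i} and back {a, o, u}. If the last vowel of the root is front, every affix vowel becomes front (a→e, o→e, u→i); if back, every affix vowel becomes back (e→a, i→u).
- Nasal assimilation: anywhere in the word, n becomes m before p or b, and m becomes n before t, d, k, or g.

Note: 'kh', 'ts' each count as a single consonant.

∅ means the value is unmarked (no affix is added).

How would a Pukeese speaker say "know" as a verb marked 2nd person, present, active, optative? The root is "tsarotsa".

tense = present: zero marking, form stays tsarotsa.
Attach voice active -og → tsarotsaog.
Attach mood optative -tsats → tsarotsaogtsats.
Attach person 2nd person -okh (after consonant 'ts') → tsarotsaogtsatsokh.
Vowel harmony: no change.
Nasal assimilation: no change.

tsarotsaogtsatsokh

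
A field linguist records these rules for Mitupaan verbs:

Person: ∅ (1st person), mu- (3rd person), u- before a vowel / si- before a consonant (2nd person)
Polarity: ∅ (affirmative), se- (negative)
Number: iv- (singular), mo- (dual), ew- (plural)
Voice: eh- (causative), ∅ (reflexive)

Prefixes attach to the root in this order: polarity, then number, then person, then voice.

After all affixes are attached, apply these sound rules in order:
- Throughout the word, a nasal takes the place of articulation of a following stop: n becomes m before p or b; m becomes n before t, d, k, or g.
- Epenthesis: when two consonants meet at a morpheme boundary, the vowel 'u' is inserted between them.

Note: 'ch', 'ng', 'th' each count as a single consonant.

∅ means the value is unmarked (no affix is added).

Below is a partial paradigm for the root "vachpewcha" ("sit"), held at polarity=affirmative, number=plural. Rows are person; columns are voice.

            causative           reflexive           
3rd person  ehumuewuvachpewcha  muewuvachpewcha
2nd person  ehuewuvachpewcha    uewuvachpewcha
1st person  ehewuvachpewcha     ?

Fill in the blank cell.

polarity = affirmative: zero marking, form stays vachpewcha.
Attach number plural ew- → ewvachpewcha.
person = 1st person: zero marking, form stays ewvachpewcha.
voice = reflexive: zero marking, form stays ewvachpewcha.
Nasal assimilation: no change.
Apply epenthesis: ewvachpewcha → ewuvachpewcha.

ewuvachpewcha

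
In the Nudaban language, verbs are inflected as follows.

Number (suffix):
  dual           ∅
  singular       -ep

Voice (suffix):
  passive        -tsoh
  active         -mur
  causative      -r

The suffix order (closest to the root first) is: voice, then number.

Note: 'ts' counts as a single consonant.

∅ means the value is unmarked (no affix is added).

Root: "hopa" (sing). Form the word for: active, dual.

hopamur

Attach voice active -mur → hopamur.
number = dual: zero marking, form stays hopamur.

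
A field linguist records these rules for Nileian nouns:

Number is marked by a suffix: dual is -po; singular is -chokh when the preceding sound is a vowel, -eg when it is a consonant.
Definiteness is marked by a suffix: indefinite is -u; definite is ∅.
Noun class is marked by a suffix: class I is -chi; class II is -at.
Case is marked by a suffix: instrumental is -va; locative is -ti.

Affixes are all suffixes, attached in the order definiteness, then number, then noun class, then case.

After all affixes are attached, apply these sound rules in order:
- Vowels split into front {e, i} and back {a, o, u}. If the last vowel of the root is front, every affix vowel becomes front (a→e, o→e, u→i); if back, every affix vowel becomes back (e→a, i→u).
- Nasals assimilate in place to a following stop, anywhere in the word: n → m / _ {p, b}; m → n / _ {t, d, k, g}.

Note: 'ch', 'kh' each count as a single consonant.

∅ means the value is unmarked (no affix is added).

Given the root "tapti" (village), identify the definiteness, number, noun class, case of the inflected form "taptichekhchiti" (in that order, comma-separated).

definite, singular, class I, locative

Segment: tapti-chokh-chi-ti.
definiteness: ∅ → definite.
number: -chokh/eg → singular.
noun class: -chi → class I.
case: -ti → locative.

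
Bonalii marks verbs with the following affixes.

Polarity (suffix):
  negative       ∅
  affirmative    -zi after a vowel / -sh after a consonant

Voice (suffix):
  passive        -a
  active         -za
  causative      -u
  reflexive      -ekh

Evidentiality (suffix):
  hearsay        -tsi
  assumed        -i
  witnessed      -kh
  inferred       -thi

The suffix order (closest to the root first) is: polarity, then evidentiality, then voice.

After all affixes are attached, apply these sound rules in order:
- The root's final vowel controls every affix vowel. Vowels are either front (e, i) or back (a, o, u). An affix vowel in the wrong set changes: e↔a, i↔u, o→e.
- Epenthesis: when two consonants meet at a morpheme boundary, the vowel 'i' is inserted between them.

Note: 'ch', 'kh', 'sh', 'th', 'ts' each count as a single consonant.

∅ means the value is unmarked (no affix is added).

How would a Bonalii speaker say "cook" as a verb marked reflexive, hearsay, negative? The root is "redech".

polarity = negative: zero marking, form stays redech.
Attach evidentiality hearsay -tsi → redechtsi.
Attach voice reflexive -ekh → redechtsiekh.
Vowel harmony: no change.
Apply epenthesis: redechtsiekh → redechitsiekh.

redechitsiekh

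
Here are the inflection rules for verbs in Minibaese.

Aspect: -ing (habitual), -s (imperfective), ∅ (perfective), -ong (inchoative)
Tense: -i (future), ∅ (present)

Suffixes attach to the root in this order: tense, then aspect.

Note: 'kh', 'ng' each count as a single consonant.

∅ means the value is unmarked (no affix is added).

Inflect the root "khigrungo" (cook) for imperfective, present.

khigrungos

tense = present: zero marking, form stays khigrungo.
Attach aspect imperfective -s → khigrungos.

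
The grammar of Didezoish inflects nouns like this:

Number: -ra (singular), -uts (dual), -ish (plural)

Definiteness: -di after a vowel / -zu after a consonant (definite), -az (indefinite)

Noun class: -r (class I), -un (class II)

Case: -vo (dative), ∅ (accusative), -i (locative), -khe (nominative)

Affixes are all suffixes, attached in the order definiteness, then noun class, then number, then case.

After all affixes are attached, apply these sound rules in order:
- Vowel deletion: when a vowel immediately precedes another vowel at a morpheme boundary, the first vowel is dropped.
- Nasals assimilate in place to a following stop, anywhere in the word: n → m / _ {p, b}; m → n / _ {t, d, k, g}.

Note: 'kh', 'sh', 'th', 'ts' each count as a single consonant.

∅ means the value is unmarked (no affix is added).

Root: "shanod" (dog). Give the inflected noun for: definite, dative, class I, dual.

Attach definiteness definite -zu (after consonant 'd') → shanodzu.
Attach noun class class I -r → shanodzur.
Attach number dual -uts → shanodzuruts.
Attach case dative -vo → shanodzurutsvo.
Vowel deletion: no change.
Nasal assimilation: no change.

shanodzurutsvo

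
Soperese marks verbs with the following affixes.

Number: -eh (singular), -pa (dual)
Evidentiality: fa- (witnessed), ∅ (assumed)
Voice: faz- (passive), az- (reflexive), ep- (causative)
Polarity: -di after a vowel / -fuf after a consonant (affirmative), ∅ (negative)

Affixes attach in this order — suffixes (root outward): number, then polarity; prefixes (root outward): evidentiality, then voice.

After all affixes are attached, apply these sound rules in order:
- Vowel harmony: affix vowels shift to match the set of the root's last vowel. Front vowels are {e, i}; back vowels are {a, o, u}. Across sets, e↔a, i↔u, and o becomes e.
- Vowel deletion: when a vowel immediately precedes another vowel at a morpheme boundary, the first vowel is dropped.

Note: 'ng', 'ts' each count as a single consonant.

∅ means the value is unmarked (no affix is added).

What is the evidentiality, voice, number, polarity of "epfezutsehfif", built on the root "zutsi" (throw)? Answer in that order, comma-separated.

witnessed, causative, singular, affirmative

Segment: ep-fa-zutsi-eh-fuf.
evidentiality: fa- → witnessed.
voice: ep- → causative.
number: -eh → singular.
polarity: -di/fuf → affirmative.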